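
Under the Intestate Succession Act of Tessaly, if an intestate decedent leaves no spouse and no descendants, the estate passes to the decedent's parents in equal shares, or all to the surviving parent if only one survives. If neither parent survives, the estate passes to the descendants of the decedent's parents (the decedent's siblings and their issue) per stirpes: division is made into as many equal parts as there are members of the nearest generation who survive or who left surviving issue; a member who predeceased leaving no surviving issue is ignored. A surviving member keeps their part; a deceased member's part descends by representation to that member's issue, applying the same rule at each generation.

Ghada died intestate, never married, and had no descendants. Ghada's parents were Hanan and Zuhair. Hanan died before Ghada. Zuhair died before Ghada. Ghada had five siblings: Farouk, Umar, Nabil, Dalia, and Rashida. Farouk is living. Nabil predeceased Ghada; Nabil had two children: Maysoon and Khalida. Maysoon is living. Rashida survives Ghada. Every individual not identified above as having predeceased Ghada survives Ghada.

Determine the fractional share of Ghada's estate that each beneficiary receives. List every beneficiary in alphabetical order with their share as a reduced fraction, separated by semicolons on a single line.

Neither parent survives and there are no descendants, so the estate passes to Ghada's siblings and their issue per stirpes.
The estate is divided into 5 equal shares of 1/5 among Farouk, Umar, Nabil, Dalia, Rashida.
Farouk is living and takes 1/5.
Umar is living and takes 1/5.
Nabil predeceased; the 1/5 allotted to Nabil's branch passes to Nabil's issue by representation.
The 1/5 is divided into 2 equal shares of 1/10 among Maysoon, Khalida.
Maysoon is living and takes 1/10.
Khalida is living and takes 1/10.
Dalia is living and takes 1/5.
Rashida is living and takes 1/5.

Dalia 1/5; Farouk 1/5; Khalida 1/10; Maysoon 1/10; Rashida 1/5; Umar 1/5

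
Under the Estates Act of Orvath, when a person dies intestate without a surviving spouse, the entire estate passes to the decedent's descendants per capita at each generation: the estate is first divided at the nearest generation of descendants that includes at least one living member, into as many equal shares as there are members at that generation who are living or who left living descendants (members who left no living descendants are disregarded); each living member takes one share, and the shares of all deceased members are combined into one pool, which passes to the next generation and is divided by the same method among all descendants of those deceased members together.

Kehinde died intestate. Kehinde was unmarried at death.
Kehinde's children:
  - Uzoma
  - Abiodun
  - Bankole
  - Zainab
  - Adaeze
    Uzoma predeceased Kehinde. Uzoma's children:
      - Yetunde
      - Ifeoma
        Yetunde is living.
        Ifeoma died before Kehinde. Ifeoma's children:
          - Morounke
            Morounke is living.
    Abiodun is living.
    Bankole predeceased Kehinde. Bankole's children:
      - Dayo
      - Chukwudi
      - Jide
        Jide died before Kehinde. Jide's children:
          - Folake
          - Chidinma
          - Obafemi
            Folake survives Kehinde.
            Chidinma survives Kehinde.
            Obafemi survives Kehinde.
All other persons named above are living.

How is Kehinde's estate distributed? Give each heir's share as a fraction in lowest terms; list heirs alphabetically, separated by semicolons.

Abiodun 1/5; Adaeze 1/5; Chidinma 1/25; Chukwudi 2/25; Dayo 2/25; Folake 1/25; Morounke 1/25; Obafemi 1/25; Yetunde 2/25; Zainab 1/5

There is no surviving spouse, so the entire estate passes to Kehinde's descendants per capita at each generation.
At generation 1 (Uzoma, Abiodun, Bankole, Zainab, Adaeze) there are 5 shares of (1)/5 = 1/5 each.
Living: Abiodun, Zainab, and Adaeze — each takes 1/5.
Deceased: Uzoma and Bankole. Their combined 2/5 is pooled and carried to generation 2.
At generation 2 (Yetunde, Ifeoma, Dayo, Chukwudi, Jide) there are 5 shares of (2/5)/5 = 2/25 each.
Living: Yetunde, Dayo, and Chukwudi — each takes 2/25.
Deceased: Ifeoma and Jide. Their combined 4/25 is pooled and carried to generation 3.
At generation 3 (Morounke, Folake, Chidinma, Obafemi) there are 4 shares of (4/25)/4 = 1/25 each.
Living: Morounke, Folake, Chidinma, and Obafemi — each takes 1/25.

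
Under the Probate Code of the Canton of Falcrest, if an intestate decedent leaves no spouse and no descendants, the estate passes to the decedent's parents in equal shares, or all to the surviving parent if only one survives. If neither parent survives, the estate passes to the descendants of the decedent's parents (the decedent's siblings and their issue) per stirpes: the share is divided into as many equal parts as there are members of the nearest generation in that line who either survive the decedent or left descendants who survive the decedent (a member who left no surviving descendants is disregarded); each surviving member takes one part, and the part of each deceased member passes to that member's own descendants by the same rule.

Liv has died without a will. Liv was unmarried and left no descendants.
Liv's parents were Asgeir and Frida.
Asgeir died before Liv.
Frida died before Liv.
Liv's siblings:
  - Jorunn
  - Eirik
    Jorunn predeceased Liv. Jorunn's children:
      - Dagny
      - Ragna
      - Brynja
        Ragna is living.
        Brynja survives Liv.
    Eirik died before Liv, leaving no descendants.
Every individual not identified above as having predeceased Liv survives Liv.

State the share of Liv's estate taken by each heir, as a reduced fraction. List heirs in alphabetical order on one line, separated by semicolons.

Brynja 1/3; Dagny 1/3; Ragna 1/3

Neither parent survives and there are no descendants, so the estate passes to Liv's siblings and their issue per stirpes.
Eirik left no surviving issue, so that branch lapses and is disregarded.
Jorunn's line is the sole branch at this level, so the full 1 passes to Jorunn's issue by representation.
The estate is divided into 3 equal shares of 1/3 among Dagny, Ragna, Brynja.
Dagny is living and takes 1/3.
Ragna is living and takes 1/3.
Brynja is living and takes 1/3.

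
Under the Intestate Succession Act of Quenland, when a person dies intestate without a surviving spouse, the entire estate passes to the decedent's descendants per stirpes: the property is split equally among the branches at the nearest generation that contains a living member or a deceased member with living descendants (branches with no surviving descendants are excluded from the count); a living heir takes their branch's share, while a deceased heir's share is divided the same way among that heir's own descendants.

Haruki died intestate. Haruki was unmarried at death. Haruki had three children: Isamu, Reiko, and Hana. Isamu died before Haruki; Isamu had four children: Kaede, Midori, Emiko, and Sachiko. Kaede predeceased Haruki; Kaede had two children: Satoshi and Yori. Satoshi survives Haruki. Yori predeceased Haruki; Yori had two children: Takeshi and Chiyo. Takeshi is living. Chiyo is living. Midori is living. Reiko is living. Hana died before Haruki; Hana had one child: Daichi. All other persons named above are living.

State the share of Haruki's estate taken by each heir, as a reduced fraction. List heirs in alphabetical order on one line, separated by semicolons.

Chiyo 1/48; Daichi 1/3; Emiko 1/12; Midori 1/12; Reiko 1/3; Sachiko 1/12; Satoshi 1/24; Takeshi 1/48

There is no surviving spouse, so the entire estate passes to Haruki's descendants per stirpes.
The estate is divided into 3 equal shares of 1/3 among Isamu, Reiko, Hana.
Isamu predeceased; the 1/3 allotted to Isamu's branch passes to Isamu's issue by representation.
The 1/3 is divided into 4 equal shares of 1/12 among Kaede, Midori, Emiko, Sachiko.
Kaede predeceased; the 1/12 allotted to Kaede's branch passes to Kaede's issue by representation.
The 1/12 is divided into 2 equal shares of 1/24 among Satoshi, Yori.
Satoshi is living and takes 1/24.
Yori predeceased; the 1/24 allotted to Yori's branch passes to Yori's issue by representation.
The 1/24 is divided into 2 equal shares of 1/48 among Takeshi, Chiyo.
Takeshi is living and takes 1/48.
Chiyo is living and takes 1/48.
Midori is living and takes 1/12.
Emiko is living and takes 1/12.
Sachiko is living and takes 1/12.
Reiko is living and takes 1/3.
Hana predeceased; the 1/3 allotted to Hana's branch passes to Hana's issue by representation.
Daichi is the sole taker at this level and receives the full 1/3.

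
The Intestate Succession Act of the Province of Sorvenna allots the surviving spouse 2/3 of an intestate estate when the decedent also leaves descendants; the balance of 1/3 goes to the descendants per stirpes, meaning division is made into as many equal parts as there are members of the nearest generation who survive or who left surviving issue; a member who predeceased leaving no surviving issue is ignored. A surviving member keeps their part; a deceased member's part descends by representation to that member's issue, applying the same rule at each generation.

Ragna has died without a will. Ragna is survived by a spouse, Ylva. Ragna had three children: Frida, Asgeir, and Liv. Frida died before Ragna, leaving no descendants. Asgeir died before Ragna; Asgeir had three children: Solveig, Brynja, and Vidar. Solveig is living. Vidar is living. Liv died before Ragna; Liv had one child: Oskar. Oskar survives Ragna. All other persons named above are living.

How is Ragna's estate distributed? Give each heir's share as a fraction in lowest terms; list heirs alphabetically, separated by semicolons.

Ylva, as surviving spouse, takes 2/3.
The remaining 1/3 passes to Ragna's descendants per stirpes.
Frida left no surviving issue, so that branch lapses and is disregarded.
The 1/3 is divided into 2 equal shares of 1/6 among Asgeir, Liv.
Asgeir predeceased; the 1/6 allotted to Asgeir's branch passes to Asgeir's issue by representation.
The 1/6 is divided into 3 equal shares of 1/18 among Solveig, Brynja, Vidar.
Solveig is living and takes 1/18.
Brynja is living and takes 1/18.
Vidar is living and takes 1/18.
Liv predeceased; the 1/6 allotted to Liv's branch passes to Liv's issue by representation.
Oskar is the sole taker at this level and receives the full 1/6.

Brynja 1/18; Oskar 1/6; Solveig 1/18; Vidar 1/18; Ylva 2/3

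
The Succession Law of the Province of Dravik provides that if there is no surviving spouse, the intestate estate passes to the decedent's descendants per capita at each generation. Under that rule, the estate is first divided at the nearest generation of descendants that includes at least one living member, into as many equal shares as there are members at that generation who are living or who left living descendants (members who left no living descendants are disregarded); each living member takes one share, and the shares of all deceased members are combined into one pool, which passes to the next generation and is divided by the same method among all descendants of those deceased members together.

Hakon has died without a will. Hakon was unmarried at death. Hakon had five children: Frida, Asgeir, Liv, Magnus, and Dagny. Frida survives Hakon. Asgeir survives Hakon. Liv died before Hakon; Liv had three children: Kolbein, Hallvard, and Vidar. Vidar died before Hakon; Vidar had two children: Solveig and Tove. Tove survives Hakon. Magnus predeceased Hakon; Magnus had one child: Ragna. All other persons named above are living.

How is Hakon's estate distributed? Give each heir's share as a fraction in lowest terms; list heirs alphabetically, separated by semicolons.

Asgeir 1/5; Dagny 1/5; Frida 1/5; Hallvard 1/10; Kolbein 1/10; Ragna 1/10; Solveig 1/20; Tove 1/20

There is no surviving spouse, so the entire estate passes to Hakon's descendants per capita at each generation.
At generation 1 (Frida, Asgeir, Liv, Magnus, Dagny) there are 5 shares of (1)/5 = 1/5 each.
Living: Frida, Asgeir, and Dagny — each takes 1/5.
Deceased: Liv and Magnus. Their combined 2/5 is pooled and carried to generation 2.
At generation 2 (Kolbein, Hallvard, Vidar, Ragna) there are 4 shares of (2/5)/4 = 1/10 each.
Living: Kolbein, Hallvard, and Ragna — each takes 1/10.
Deceased: Vidar. That 1/10 share is carried to generation 3.
At generation 3 (Solveig, Tove) there are 2 shares of (1/10)/2 = 1/20 each.
Living: Solveig and Tove — each takes 1/20.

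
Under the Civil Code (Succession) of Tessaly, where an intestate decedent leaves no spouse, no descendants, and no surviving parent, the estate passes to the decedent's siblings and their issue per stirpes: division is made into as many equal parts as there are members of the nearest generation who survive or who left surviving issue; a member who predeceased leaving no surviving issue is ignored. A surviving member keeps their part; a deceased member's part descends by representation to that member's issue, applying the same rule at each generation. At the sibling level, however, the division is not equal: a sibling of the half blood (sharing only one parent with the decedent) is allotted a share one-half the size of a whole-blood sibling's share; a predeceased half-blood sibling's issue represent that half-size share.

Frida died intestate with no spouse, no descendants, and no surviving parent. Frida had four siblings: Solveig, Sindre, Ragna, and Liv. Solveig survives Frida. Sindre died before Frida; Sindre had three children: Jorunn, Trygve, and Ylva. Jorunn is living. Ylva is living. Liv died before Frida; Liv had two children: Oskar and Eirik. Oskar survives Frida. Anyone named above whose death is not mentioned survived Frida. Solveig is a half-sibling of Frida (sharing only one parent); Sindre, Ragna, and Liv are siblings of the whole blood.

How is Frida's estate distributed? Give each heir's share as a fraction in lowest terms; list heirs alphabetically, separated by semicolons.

No spouse, descendants, or parent survives, so the estate passes to Frida's siblings per stirpes.
Half-blood siblings count for one-half the weight of whole-blood siblings at the initial division.
Dividing 1 in proportion to weights (total weight 7/2): Solveig (weight 1/2) → 1/7; Sindre (weight 1) → 2/7; Ragna (weight 1) → 2/7; Liv (weight 1) → 2/7.
Solveig is living and takes 1/7.
Sindre predeceased; the 2/7 allotted to Sindre's branch passes to Sindre's issue by representation.
The 2/7 is divided into 3 equal shares of 2/21 among Jorunn, Trygve, Ylva.
Jorunn is living and takes 2/21.
Trygve is living and takes 2/21.
Ylva is living and takes 2/21.
Ragna is living and takes 2/7.
Liv predeceased; the 2/7 allotted to Liv's branch passes to Liv's issue by representation.
The 2/7 is divided into 2 equal shares of 1/7 among Oskar, Eirik.
Oskar is living and takes 1/7.
Eirik is living and takes 1/7.

Eirik 1/7; Jorunn 2/21; Oskar 1/7; Ragna 2/7; Solveig 1/7; Trygve 2/21; Ylva 2/21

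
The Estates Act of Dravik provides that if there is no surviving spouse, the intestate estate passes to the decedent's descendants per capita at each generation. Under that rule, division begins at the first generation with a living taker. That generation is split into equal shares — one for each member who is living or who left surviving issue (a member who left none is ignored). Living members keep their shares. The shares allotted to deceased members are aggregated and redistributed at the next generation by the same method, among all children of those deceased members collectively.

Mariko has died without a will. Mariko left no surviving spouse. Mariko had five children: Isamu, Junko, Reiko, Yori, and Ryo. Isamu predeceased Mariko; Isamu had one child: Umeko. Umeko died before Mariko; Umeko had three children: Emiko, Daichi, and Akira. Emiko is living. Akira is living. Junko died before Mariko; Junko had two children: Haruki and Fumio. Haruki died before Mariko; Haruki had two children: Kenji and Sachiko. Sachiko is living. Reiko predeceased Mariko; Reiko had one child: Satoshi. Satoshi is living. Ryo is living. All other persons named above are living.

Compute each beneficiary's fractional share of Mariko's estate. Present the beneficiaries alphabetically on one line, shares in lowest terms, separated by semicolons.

Akira 3/50; Daichi 3/50; Emiko 3/50; Fumio 3/20; Kenji 3/50; Ryo 1/5; Sachiko 3/50; Satoshi 3/20; Yori 1/5

There is no surviving spouse, so the entire estate passes to Mariko's descendants per capita at each generation.
At generation 1 (Isamu, Junko, Reiko, Yori, Ryo) there are 5 shares of (1)/5 = 1/5 each.
Living: Yori and Ryo — each takes 1/5.
Deceased: Isamu, Junko, and Reiko. Their combined 3/5 is pooled and carried to generation 2.
At generation 2 (Umeko, Haruki, Fumio, Satoshi) there are 4 shares of (3/5)/4 = 3/20 each.
Living: Fumio and Satoshi — each takes 3/20.
Deceased: Umeko and Haruki. Their combined 3/10 is pooled and carried to generation 3.
At generation 3 (Emiko, Daichi, Akira, Kenji, Sachiko) there are 5 shares of (3/10)/5 = 3/50 each.
Living: Emiko, Daichi, Akira, Kenji, and Sachiko — each takes 3/50.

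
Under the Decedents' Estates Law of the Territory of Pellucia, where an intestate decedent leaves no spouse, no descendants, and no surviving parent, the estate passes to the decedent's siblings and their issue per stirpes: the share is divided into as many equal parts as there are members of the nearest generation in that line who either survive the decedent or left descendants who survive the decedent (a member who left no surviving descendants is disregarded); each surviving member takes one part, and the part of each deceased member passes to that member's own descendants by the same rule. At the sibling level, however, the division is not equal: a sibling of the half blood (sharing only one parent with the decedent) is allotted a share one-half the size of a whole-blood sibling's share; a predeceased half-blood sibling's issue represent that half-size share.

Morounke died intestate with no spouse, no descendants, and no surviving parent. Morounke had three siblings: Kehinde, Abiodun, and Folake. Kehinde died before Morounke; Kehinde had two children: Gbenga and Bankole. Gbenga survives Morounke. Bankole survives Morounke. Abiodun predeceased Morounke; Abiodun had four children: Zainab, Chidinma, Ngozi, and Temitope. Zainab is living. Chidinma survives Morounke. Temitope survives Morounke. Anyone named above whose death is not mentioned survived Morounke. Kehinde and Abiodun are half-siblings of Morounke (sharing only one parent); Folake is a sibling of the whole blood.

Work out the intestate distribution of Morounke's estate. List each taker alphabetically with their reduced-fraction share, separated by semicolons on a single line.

Bankole 1/8; Chidinma 1/16; Folake 1/2; Gbenga 1/8; Ngozi 1/16; Temitope 1/16; Zainab 1/16

No spouse, descendants, or parent survives, so the estate passes to Morounke's siblings per stirpes.
Half-blood siblings count for one-half the weight of whole-blood siblings at the initial division.
Dividing 1 in proportion to weights (total weight 2): Kehinde (weight 1/2) → 1/4; Abiodun (weight 1/2) → 1/4; Folake (weight 1) → 1/2.
Kehinde predeceased; the 1/4 allotted to Kehinde's branch passes to Kehinde's issue by representation.
The 1/4 is divided into 2 equal shares of 1/8 among Gbenga, Bankole.
Gbenga is living and takes 1/8.
Bankole is living and takes 1/8.
Abiodun predeceased; the 1/4 allotted to Abiodun's branch passes to Abiodun's issue by representation.
The 1/4 is divided into 4 equal shares of 1/16 among Zainab, Chidinma, Ngozi, Temitope.
Zainab is living and takes 1/16.
Chidinma is living and takes 1/16.
Ngozi is living and takes 1/16.
Temitope is living and takes 1/16.
Folake is living and takes 1/2.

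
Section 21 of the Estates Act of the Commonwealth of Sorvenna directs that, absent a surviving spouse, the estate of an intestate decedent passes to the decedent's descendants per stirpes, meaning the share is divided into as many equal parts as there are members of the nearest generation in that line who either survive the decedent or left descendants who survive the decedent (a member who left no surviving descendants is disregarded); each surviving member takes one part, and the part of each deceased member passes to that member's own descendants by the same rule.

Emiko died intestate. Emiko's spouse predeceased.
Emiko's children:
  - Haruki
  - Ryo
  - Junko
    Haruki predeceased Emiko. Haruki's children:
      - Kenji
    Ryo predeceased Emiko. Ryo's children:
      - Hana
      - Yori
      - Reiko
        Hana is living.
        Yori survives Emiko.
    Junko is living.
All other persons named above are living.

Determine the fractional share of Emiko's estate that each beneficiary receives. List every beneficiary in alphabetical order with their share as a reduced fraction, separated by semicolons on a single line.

Hana 1/9; Junko 1/3; Kenji 1/3; Reiko 1/9; Yori 1/9

There is no surviving spouse, so the entire estate passes to Emiko's descendants per stirpes.
The estate is divided into 3 equal shares of 1/3 among Haruki, Ryo, Junko.
Haruki predeceased; the 1/3 allotted to Haruki's branch passes to Haruki's issue by representation.
Kenji is the sole taker at this level and receives the full 1/3.
Ryo predeceased; the 1/3 allotted to Ryo's branch passes to Ryo's issue by representation.
The 1/3 is divided into 3 equal shares of 1/9 among Hana, Yori, Reiko.
Hana is living and takes 1/9.
Yori is living and takes 1/9.
Reiko is living and takes 1/9.
Junko is living and takes 1/3.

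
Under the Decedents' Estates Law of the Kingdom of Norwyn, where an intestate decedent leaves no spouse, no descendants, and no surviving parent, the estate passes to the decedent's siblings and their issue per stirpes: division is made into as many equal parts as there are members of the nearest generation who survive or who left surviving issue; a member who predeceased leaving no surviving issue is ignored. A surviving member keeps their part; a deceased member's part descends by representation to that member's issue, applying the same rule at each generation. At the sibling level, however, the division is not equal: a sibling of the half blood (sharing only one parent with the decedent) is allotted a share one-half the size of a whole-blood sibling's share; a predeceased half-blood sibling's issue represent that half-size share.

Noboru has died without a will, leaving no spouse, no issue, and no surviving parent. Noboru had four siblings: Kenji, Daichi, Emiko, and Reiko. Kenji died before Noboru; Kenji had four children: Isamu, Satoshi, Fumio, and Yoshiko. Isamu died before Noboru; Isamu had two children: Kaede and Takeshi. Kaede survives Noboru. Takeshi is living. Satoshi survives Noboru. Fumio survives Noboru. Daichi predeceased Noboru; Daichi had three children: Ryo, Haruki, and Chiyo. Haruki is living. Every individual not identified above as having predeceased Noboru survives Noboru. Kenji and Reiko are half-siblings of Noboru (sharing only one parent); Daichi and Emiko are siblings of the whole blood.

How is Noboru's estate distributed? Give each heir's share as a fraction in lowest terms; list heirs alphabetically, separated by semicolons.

Chiyo 1/9; Emiko 1/3; Fumio 1/24; Haruki 1/9; Kaede 1/48; Reiko 1/6; Ryo 1/9; Satoshi 1/24; Takeshi 1/48; Yoshiko 1/24

No spouse, descendants, or parent survives, so the estate passes to Noboru's siblings per stirpes.
Half-blood siblings count for one-half the weight of whole-blood siblings at the initial division.
Dividing 1 in proportion to weights (total weight 3): Kenji (weight 1/2) → 1/6; Daichi (weight 1) → 1/3; Emiko (weight 1) → 1/3; Reiko (weight 1/2) → 1/6.
Kenji predeceased; the 1/6 allotted to Kenji's branch passes to Kenji's issue by representation.
The 1/6 is divided into 4 equal shares of 1/24 among Isamu, Satoshi, Fumio, Yoshiko.
Isamu predeceased; the 1/24 allotted to Isamu's branch passes to Isamu's issue by representation.
The 1/24 is divided into 2 equal shares of 1/48 among Kaede, Takeshi.
Kaede is living and takes 1/48.
Takeshi is living and takes 1/48.
Satoshi is living and takes 1/24.
Fumio is living and takes 1/24.
Yoshiko is living and takes 1/24.
Daichi predeceased; the 1/3 allotted to Daichi's branch passes to Daichi's issue by representation.
The 1/3 is divided into 3 equal shares of 1/9 among Ryo, Haruki, Chiyo.
Ryo is living and takes 1/9.
Haruki is living and takes 1/9.
Chiyo is living and takes 1/9.
Emiko is living and takes 1/3.
Reiko is living and takes 1/6.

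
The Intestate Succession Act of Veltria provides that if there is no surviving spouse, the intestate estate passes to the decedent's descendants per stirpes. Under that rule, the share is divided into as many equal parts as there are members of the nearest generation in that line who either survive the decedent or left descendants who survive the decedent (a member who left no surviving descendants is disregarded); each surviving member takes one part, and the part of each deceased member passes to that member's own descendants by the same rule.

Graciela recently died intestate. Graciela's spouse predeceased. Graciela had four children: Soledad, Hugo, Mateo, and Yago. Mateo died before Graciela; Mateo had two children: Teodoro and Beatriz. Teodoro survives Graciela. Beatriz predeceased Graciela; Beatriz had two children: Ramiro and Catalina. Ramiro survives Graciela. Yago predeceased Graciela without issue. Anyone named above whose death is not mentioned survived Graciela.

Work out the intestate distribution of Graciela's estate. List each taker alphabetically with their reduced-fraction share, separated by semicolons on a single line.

There is no surviving spouse, so the entire estate passes to Graciela's descendants per stirpes.
Yago left no surviving issue, so that branch lapses and is disregarded.
The estate is divided into 3 equal shares of 1/3 among Soledad, Hugo, Mateo.
Soledad is living and takes 1/3.
Hugo is living and takes 1/3.
Mateo predeceased; the 1/3 allotted to Mateo's branch passes to Mateo's issue by representation.
The 1/3 is divided into 2 equal shares of 1/6 among Teodoro, Beatriz.
Teodoro is living and takes 1/6.
Beatriz predeceased; the 1/6 allotted to Beatriz's branch passes to Beatriz's issue by representation.
The 1/6 is divided into 2 equal shares of 1/12 among Ramiro, Catalina.
Ramiro is living and takes 1/12.
Catalina is living and takes 1/12.

Catalina 1/12; Hugo 1/3; Ramiro 1/12; Soledad 1/3; Teodoro 1/6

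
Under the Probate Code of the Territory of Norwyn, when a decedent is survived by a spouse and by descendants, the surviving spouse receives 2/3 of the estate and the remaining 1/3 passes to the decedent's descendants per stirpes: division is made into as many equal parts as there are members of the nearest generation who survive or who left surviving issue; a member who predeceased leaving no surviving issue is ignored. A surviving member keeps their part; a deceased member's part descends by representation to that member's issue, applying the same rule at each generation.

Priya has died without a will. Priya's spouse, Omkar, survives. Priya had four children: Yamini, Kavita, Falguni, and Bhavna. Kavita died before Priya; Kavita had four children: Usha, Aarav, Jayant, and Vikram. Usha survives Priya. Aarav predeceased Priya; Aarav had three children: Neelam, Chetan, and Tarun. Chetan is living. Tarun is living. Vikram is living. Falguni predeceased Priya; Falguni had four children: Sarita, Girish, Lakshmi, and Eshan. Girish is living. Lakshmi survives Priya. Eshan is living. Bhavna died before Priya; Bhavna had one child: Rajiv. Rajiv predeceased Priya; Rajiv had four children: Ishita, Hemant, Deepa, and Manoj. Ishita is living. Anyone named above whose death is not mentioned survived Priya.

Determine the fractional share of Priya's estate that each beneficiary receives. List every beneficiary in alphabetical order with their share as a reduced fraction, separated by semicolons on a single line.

Chetan 1/144; Deepa 1/48; Eshan 1/48; Girish 1/48; Hemant 1/48; Ishita 1/48; Jayant 1/48; Lakshmi 1/48; Manoj 1/48; Neelam 1/144; Omkar 2/3; Sarita 1/48; Tarun 1/144; Usha 1/48; Vikram 1/48; Yamini 1/12

Omkar, as surviving spouse, takes 2/3.
The remaining 1/3 passes to Priya's descendants per stirpes.
The 1/3 is divided into 4 equal shares of 1/12 among Yamini, Kavita, Falguni, Bhavna.
Yamini is living and takes 1/12.
Kavita predeceased; the 1/12 allotted to Kavita's branch passes to Kavita's issue by representation.
The 1/12 is divided into 4 equal shares of 1/48 among Usha, Aarav, Jayant, Vikram.
Usha is living and takes 1/48.
Aarav predeceased; the 1/48 allotted to Aarav's branch passes to Aarav's issue by representation.
The 1/48 is divided into 3 equal shares of 1/144 among Neelam, Chetan, Tarun.
Neelam is living and takes 1/144.
Chetan is living and takes 1/144.
Tarun is living and takes 1/144.
Jayant is living and takes 1/48.
Vikram is living and takes 1/48.
Falguni predeceased; the 1/12 allotted to Falguni's branch passes to Falguni's issue by representation.
The 1/12 is divided into 4 equal shares of 1/48 among Sarita, Girish, Lakshmi, Eshan.
Sarita is living and takes 1/48.
Girish is living and takes 1/48.
Lakshmi is living and takes 1/48.
Eshan is living and takes 1/48.
Bhavna predeceased; the 1/12 allotted to Bhavna's branch passes to Bhavna's issue by representation.
Rajiv's line is the sole branch at this level, so the full 1/12 passes to Rajiv's issue by representation.
The 1/12 is divided into 4 equal shares of 1/48 among Ishita, Hemant, Deepa, Manoj.
Ishita is living and takes 1/48.
Hemant is living and takes 1/48.
Deepa is living and takes 1/48.
Manoj is living and takes 1/48.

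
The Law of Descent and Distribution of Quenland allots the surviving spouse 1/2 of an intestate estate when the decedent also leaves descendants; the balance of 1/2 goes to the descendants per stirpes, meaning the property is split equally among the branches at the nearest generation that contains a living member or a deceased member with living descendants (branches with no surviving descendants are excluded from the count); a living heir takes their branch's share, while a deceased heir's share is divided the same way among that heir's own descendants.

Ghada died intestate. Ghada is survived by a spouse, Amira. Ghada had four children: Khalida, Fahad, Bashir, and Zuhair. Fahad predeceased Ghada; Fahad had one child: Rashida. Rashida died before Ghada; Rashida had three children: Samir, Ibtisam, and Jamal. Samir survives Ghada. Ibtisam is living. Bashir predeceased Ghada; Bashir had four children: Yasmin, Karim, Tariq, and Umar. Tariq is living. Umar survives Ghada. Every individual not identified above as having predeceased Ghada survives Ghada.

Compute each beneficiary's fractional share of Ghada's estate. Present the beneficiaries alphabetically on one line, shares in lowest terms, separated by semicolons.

Amira 1/2; Ibtisam 1/24; Jamal 1/24; Karim 1/32; Khalida 1/8; Samir 1/24; Tariq 1/32; Umar 1/32; Yasmin 1/32; Zuhair 1/8

Amira, as surviving spouse, takes 1/2.
The remaining 1/2 passes to Ghada's descendants per stirpes.
The 1/2 is divided into 4 equal shares of 1/8 among Khalida, Fahad, Bashir, Zuhair.
Khalida is living and takes 1/8.
Fahad predeceased; the 1/8 allotted to Fahad's branch passes to Fahad's issue by representation.
Rashida's line is the sole branch at this level, so the full 1/8 passes to Rashida's issue by representation.
The 1/8 is divided into 3 equal shares of 1/24 among Samir, Ibtisam, Jamal.
Samir is living and takes 1/24.
Ibtisam is living and takes 1/24.
Jamal is living and takes 1/24.
Bashir predeceased; the 1/8 allotted to Bashir's branch passes to Bashir's issue by representation.
The 1/8 is divided into 4 equal shares of 1/32 among Yasmin, Karim, Tariq, Umar.
Yasmin is living and takes 1/32.
Karim is living and takes 1/32.
Tariq is living and takes 1/32.
Umar is living and takes 1/32.
Zuhair is living and takes 1/8.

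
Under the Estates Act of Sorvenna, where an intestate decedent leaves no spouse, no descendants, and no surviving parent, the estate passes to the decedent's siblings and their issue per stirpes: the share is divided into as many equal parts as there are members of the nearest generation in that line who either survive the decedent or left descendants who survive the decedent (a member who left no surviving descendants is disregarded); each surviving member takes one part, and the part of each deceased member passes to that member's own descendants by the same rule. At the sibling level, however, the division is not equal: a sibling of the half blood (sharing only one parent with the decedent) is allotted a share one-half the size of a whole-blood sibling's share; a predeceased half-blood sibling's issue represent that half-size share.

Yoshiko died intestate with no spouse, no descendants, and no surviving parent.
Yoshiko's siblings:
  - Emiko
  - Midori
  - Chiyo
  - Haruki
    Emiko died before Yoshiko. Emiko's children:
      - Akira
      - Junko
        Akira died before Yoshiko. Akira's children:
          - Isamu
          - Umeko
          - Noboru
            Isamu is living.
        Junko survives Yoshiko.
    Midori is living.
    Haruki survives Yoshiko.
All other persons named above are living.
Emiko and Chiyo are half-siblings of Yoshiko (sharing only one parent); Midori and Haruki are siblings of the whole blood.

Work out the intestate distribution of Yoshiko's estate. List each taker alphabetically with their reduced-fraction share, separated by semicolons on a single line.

Chiyo 1/6; Haruki 1/3; Isamu 1/36; Junko 1/12; Midori 1/3; Noboru 1/36; Umeko 1/36

No spouse, descendants, or parent survives, so the estate passes to Yoshiko's siblings per stirpes.
Half-blood siblings count for one-half the weight of whole-blood siblings at the initial division.
Dividing 1 in proportion to weights (total weight 3): Emiko (weight 1/2) → 1/6; Midori (weight 1) → 1/3; Chiyo (weight 1/2) → 1/6; Haruki (weight 1) → 1/3.
Emiko predeceased; the 1/6 allotted to Emiko's branch passes to Emiko's issue by representation.
The 1/6 is divided into 2 equal shares of 1/12 among Akira, Junko.
Akira predeceased; the 1/12 allotted to Akira's branch passes to Akira's issue by representation.
The 1/12 is divided into 3 equal shares of 1/36 among Isamu, Umeko, Noboru.
Isamu is living and takes 1/36.
Umeko is living and takes 1/36.
Noboru is living and takes 1/36.
Junko is living and takes 1/12.
Midori is living and takes 1/3.
Chiyo is living and takes 1/6.
Haruki is living and takes 1/3.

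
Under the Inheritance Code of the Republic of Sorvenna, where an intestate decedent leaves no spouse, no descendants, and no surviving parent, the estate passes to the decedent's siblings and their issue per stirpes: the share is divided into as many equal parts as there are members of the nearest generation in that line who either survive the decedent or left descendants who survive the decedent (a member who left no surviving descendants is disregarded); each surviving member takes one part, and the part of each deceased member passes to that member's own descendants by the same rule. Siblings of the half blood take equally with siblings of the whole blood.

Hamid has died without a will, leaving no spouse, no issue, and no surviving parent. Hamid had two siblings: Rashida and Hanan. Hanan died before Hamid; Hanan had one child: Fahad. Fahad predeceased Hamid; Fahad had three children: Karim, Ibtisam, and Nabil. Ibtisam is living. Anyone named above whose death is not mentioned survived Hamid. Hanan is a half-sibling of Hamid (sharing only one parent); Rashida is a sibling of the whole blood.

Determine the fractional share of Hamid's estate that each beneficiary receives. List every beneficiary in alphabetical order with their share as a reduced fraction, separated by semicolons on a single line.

No spouse, descendants, or parent survives, so the estate passes to Hamid's siblings per stirpes.
Half-blood and whole-blood siblings take equally under the stated rule.
The estate is divided into 2 equal shares of 1/2 among Rashida, Hanan.
Rashida is living and takes 1/2.
Hanan predeceased; the 1/2 allotted to Hanan's branch passes to Hanan's issue by representation.
Fahad's line is the sole branch at this level, so the full 1/2 passes to Fahad's issue by representation.
The 1/2 is divided into 3 equal shares of 1/6 among Karim, Ibtisam, Nabil.
Karim is living and takes 1/6.
Ibtisam is living and takes 1/6.
Nabil is living and takes 1/6.

Ibtisam 1/6; Karim 1/6; Nabil 1/6; Rashida 1/2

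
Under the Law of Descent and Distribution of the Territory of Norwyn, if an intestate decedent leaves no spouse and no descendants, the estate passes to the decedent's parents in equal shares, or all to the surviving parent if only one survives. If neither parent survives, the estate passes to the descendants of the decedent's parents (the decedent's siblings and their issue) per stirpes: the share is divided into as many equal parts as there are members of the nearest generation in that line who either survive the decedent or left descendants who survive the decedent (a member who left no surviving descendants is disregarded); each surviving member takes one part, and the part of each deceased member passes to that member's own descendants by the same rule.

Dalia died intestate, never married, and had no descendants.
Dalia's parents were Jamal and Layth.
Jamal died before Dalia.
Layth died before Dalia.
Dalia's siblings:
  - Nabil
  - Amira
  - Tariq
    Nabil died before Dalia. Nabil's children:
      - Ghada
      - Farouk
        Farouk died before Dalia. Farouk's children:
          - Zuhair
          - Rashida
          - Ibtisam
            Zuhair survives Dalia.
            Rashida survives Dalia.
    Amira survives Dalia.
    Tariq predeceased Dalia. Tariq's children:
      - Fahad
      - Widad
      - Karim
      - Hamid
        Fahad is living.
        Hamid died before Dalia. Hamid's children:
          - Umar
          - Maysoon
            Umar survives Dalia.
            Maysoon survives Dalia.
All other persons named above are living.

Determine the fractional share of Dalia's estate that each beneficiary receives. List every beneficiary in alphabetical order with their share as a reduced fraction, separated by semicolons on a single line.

Amira 1/3; Fahad 1/12; Ghada 1/6; Ibtisam 1/18; Karim 1/12; Maysoon 1/24; Rashida 1/18; Umar 1/24; Widad 1/12; Zuhair 1/18

Neither parent survives and there are no descendants, so the estate passes to Dalia's siblings and their issue per stirpes.
The estate is divided into 3 equal shares of 1/3 among Nabil, Amira, Tariq.
Nabil predeceased; the 1/3 allotted to Nabil's branch passes to Nabil's issue by representation.
The 1/3 is divided into 2 equal shares of 1/6 among Ghada, Farouk.
Ghada is living and takes 1/6.
Farouk predeceased; the 1/6 allotted to Farouk's branch passes to Farouk's issue by representation.
The 1/6 is divided into 3 equal shares of 1/18 among Zuhair, Rashida, Ibtisam.
Zuhair is living and takes 1/18.
Rashida is living and takes 1/18.
Ibtisam is living and takes 1/18.
Amira is living and takes 1/3.
Tariq predeceased; the 1/3 allotted to Tariq's branch passes to Tariq's issue by representation.
The 1/3 is divided into 4 equal shares of 1/12 among Fahad, Widad, Karim, Hamid.
Fahad is living and takes 1/12.
Widad is living and takes 1/12.
Karim is living and takes 1/12.
Hamid predeceased; the 1/12 allotted to Hamid's branch passes to Hamid's issue by representation.
The 1/12 is divided into 2 equal shares of 1/24 among Umar, Maysoon.
Umar is living and takes 1/24.
Maysoon is living and takes 1/24.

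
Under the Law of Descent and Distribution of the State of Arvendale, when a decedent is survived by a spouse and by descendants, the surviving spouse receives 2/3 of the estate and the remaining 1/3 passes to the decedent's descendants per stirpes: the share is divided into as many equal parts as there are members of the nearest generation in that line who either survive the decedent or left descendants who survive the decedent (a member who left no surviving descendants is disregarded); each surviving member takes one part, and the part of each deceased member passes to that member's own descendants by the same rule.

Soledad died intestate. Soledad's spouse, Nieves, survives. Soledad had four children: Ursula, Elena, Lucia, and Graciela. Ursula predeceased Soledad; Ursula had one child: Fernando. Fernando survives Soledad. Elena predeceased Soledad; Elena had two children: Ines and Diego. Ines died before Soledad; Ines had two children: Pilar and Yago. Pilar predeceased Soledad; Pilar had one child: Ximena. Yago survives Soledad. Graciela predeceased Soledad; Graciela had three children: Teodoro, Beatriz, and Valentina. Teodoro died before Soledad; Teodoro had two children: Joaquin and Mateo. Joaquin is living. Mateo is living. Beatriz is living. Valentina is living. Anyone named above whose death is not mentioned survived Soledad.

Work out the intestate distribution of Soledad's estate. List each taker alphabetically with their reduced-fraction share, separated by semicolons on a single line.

Beatriz 1/36; Diego 1/24; Fernando 1/12; Joaquin 1/72; Lucia 1/12; Mateo 1/72; Nieves 2/3; Valentina 1/36; Ximena 1/48; Yago 1/48

Nieves, as surviving spouse, takes 2/3.
The remaining 1/3 passes to Soledad's descendants per stirpes.
The 1/3 is divided into 4 equal shares of 1/12 among Ursula, Elena, Lucia, Graciela.
Ursula predeceased; the 1/12 allotted to Ursula's branch passes to Ursula's issue by representation.
Fernando is the sole taker at this level and receives the full 1/12.
Elena predeceased; the 1/12 allotted to Elena's branch passes to Elena's issue by representation.
The 1/12 is divided into 2 equal shares of 1/24 among Ines, Diego.
Ines predeceased; the 1/24 allotted to Ines's branch passes to Ines's issue by representation.
The 1/24 is divided into 2 equal shares of 1/48 among Pilar, Yago.
Pilar predeceased; the 1/48 allotted to Pilar's branch passes to Pilar's issue by representation.
Ximena is the sole taker at this level and receives the full 1/48.
Yago is living and takes 1/48.
Diego is living and takes 1/24.
Lucia is living and takes 1/12.
Graciela predeceased; the 1/12 allotted to Graciela's branch passes to Graciela's issue by representation.
The 1/12 is divided into 3 equal shares of 1/36 among Teodoro, Beatriz, Valentina.
Teodoro predeceased; the 1/36 allotted to Teodoro's branch passes to Teodoro's issue by representation.
The 1/36 is divided into 2 equal shares of 1/72 among Joaquin, Mateo.
Joaquin is living and takes 1/72.
Mateo is living and takes 1/72.
Beatriz is living and takes 1/36.
Valentina is living and takes 1/36.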